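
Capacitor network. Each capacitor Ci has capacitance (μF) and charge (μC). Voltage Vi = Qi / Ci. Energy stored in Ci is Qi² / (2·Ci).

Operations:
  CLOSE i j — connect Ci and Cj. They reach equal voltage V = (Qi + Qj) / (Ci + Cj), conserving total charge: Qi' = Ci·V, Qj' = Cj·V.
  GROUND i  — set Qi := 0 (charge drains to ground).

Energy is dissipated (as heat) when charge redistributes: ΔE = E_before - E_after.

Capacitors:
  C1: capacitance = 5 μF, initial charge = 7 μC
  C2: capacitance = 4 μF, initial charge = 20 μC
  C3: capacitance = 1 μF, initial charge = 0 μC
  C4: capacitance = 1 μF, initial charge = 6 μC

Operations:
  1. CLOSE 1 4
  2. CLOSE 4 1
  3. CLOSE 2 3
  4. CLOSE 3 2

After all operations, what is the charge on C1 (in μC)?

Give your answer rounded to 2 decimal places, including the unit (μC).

Answer: 10.83 μC

Derivation:
Initial: C1(5μF, Q=7μC, V=1.40V), C2(4μF, Q=20μC, V=5.00V), C3(1μF, Q=0μC, V=0.00V), C4(1μF, Q=6μC, V=6.00V)
Op 1: CLOSE 1-4: Q_total=13.00, C_total=6.00, V=2.17; Q1=10.83, Q4=2.17; dissipated=8.817
Op 2: CLOSE 4-1: Q_total=13.00, C_total=6.00, V=2.17; Q4=2.17, Q1=10.83; dissipated=0.000
Op 3: CLOSE 2-3: Q_total=20.00, C_total=5.00, V=4.00; Q2=16.00, Q3=4.00; dissipated=10.000
Op 4: CLOSE 3-2: Q_total=20.00, C_total=5.00, V=4.00; Q3=4.00, Q2=16.00; dissipated=0.000
Final charges: Q1=10.83, Q2=16.00, Q3=4.00, Q4=2.17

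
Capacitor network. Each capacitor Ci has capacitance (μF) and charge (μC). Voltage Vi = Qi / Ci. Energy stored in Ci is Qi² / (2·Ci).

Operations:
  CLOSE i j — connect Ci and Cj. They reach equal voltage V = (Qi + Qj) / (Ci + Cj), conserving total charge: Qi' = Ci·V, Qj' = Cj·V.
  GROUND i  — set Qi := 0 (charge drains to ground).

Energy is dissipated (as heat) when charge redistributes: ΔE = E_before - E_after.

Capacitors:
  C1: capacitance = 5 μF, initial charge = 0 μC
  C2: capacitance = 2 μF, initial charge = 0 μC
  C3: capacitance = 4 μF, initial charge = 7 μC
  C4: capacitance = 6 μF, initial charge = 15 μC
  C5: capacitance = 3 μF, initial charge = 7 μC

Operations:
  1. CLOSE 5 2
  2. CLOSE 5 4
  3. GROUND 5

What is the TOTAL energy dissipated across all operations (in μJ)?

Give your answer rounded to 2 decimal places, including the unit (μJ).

Answer: 11.30 μJ

Derivation:
Initial: C1(5μF, Q=0μC, V=0.00V), C2(2μF, Q=0μC, V=0.00V), C3(4μF, Q=7μC, V=1.75V), C4(6μF, Q=15μC, V=2.50V), C5(3μF, Q=7μC, V=2.33V)
Op 1: CLOSE 5-2: Q_total=7.00, C_total=5.00, V=1.40; Q5=4.20, Q2=2.80; dissipated=3.267
Op 2: CLOSE 5-4: Q_total=19.20, C_total=9.00, V=2.13; Q5=6.40, Q4=12.80; dissipated=1.210
Op 3: GROUND 5: Q5=0; energy lost=6.827
Total dissipated: 11.303 μJ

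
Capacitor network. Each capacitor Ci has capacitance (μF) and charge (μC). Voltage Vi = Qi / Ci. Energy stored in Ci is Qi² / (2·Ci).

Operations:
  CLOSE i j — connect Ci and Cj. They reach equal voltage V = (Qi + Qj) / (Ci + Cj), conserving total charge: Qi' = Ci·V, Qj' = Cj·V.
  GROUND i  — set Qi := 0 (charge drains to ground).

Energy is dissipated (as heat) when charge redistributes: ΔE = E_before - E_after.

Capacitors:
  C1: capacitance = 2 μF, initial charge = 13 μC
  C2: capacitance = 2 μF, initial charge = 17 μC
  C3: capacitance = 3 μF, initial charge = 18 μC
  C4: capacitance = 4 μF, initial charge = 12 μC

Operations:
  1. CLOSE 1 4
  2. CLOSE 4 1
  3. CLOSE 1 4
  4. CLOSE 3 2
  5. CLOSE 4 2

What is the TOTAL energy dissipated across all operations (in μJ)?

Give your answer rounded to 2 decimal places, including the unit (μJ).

Initial: C1(2μF, Q=13μC, V=6.50V), C2(2μF, Q=17μC, V=8.50V), C3(3μF, Q=18μC, V=6.00V), C4(4μF, Q=12μC, V=3.00V)
Op 1: CLOSE 1-4: Q_total=25.00, C_total=6.00, V=4.17; Q1=8.33, Q4=16.67; dissipated=8.167
Op 2: CLOSE 4-1: Q_total=25.00, C_total=6.00, V=4.17; Q4=16.67, Q1=8.33; dissipated=0.000
Op 3: CLOSE 1-4: Q_total=25.00, C_total=6.00, V=4.17; Q1=8.33, Q4=16.67; dissipated=0.000
Op 4: CLOSE 3-2: Q_total=35.00, C_total=5.00, V=7.00; Q3=21.00, Q2=14.00; dissipated=3.750
Op 5: CLOSE 4-2: Q_total=30.67, C_total=6.00, V=5.11; Q4=20.44, Q2=10.22; dissipated=5.352
Total dissipated: 17.269 μJ

Answer: 17.27 μJ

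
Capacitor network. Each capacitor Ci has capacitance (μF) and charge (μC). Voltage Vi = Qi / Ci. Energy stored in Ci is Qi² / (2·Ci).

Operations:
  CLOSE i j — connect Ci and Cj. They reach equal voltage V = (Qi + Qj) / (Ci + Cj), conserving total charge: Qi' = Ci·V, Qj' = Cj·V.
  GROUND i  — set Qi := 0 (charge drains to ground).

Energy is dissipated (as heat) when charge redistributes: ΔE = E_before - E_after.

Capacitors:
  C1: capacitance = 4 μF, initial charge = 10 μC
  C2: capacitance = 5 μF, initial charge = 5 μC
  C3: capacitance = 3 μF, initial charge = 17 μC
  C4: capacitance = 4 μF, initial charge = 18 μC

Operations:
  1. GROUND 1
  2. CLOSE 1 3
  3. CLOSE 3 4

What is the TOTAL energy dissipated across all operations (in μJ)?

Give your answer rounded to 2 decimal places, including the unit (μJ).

Initial: C1(4μF, Q=10μC, V=2.50V), C2(5μF, Q=5μC, V=1.00V), C3(3μF, Q=17μC, V=5.67V), C4(4μF, Q=18μC, V=4.50V)
Op 1: GROUND 1: Q1=0; energy lost=12.500
Op 2: CLOSE 1-3: Q_total=17.00, C_total=7.00, V=2.43; Q1=9.71, Q3=7.29; dissipated=27.524
Op 3: CLOSE 3-4: Q_total=25.29, C_total=7.00, V=3.61; Q3=10.84, Q4=14.45; dissipated=3.678
Total dissipated: 43.702 μJ

Answer: 43.70 μJ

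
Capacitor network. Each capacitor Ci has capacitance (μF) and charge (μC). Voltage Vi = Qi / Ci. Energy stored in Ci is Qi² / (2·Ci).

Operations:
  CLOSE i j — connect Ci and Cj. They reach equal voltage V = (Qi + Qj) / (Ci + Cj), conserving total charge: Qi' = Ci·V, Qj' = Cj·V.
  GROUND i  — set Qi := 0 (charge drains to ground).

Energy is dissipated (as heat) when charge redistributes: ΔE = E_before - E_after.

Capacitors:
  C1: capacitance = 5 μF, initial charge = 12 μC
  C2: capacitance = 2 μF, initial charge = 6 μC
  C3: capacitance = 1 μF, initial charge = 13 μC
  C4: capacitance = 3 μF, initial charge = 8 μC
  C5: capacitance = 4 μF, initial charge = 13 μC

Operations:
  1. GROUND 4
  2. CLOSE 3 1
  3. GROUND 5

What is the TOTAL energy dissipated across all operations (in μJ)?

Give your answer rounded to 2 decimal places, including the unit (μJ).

Initial: C1(5μF, Q=12μC, V=2.40V), C2(2μF, Q=6μC, V=3.00V), C3(1μF, Q=13μC, V=13.00V), C4(3μF, Q=8μC, V=2.67V), C5(4μF, Q=13μC, V=3.25V)
Op 1: GROUND 4: Q4=0; energy lost=10.667
Op 2: CLOSE 3-1: Q_total=25.00, C_total=6.00, V=4.17; Q3=4.17, Q1=20.83; dissipated=46.817
Op 3: GROUND 5: Q5=0; energy lost=21.125
Total dissipated: 78.608 μJ

Answer: 78.61 μJ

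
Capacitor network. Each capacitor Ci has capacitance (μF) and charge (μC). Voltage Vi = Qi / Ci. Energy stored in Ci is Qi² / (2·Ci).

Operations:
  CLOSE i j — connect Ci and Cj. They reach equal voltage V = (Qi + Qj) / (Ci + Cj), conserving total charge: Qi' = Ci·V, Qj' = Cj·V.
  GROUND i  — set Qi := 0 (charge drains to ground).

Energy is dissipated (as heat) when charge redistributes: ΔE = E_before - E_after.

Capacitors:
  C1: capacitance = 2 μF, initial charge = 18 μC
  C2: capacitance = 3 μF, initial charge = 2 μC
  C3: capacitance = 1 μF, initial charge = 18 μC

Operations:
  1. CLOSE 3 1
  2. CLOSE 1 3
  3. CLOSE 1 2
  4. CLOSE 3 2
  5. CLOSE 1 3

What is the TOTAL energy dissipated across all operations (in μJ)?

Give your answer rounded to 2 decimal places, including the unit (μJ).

Answer: 122.37 μJ

Derivation:
Initial: C1(2μF, Q=18μC, V=9.00V), C2(3μF, Q=2μC, V=0.67V), C3(1μF, Q=18μC, V=18.00V)
Op 1: CLOSE 3-1: Q_total=36.00, C_total=3.00, V=12.00; Q3=12.00, Q1=24.00; dissipated=27.000
Op 2: CLOSE 1-3: Q_total=36.00, C_total=3.00, V=12.00; Q1=24.00, Q3=12.00; dissipated=0.000
Op 3: CLOSE 1-2: Q_total=26.00, C_total=5.00, V=5.20; Q1=10.40, Q2=15.60; dissipated=77.067
Op 4: CLOSE 3-2: Q_total=27.60, C_total=4.00, V=6.90; Q3=6.90, Q2=20.70; dissipated=17.340
Op 5: CLOSE 1-3: Q_total=17.30, C_total=3.00, V=5.77; Q1=11.53, Q3=5.77; dissipated=0.963
Total dissipated: 122.370 μJ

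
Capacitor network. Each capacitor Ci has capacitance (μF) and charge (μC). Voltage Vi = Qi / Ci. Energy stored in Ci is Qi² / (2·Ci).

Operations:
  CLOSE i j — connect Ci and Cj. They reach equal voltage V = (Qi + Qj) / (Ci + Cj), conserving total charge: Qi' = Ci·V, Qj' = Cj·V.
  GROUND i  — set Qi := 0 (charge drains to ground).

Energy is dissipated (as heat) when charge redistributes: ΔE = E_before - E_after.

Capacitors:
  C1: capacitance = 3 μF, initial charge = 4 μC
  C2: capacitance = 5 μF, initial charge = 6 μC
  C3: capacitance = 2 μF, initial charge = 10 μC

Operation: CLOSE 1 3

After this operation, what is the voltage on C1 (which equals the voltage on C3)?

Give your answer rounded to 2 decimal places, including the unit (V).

Initial: C1(3μF, Q=4μC, V=1.33V), C2(5μF, Q=6μC, V=1.20V), C3(2μF, Q=10μC, V=5.00V)
Op 1: CLOSE 1-3: Q_total=14.00, C_total=5.00, V=2.80; Q1=8.40, Q3=5.60; dissipated=8.067

Answer: 2.80 V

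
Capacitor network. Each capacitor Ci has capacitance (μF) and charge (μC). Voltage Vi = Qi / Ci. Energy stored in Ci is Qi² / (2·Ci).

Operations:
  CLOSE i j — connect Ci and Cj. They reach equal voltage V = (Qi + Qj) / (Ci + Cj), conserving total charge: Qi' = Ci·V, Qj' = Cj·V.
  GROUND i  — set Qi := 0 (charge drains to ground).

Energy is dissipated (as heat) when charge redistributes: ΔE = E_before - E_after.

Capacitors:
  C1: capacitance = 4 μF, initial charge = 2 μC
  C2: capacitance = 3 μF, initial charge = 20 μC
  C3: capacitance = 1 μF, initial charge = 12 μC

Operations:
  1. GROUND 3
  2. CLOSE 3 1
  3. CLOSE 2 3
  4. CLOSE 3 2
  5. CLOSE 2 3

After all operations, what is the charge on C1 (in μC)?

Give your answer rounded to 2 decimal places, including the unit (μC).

Initial: C1(4μF, Q=2μC, V=0.50V), C2(3μF, Q=20μC, V=6.67V), C3(1μF, Q=12μC, V=12.00V)
Op 1: GROUND 3: Q3=0; energy lost=72.000
Op 2: CLOSE 3-1: Q_total=2.00, C_total=5.00, V=0.40; Q3=0.40, Q1=1.60; dissipated=0.100
Op 3: CLOSE 2-3: Q_total=20.40, C_total=4.00, V=5.10; Q2=15.30, Q3=5.10; dissipated=14.727
Op 4: CLOSE 3-2: Q_total=20.40, C_total=4.00, V=5.10; Q3=5.10, Q2=15.30; dissipated=0.000
Op 5: CLOSE 2-3: Q_total=20.40, C_total=4.00, V=5.10; Q2=15.30, Q3=5.10; dissipated=0.000
Final charges: Q1=1.60, Q2=15.30, Q3=5.10

Answer: 1.60 μC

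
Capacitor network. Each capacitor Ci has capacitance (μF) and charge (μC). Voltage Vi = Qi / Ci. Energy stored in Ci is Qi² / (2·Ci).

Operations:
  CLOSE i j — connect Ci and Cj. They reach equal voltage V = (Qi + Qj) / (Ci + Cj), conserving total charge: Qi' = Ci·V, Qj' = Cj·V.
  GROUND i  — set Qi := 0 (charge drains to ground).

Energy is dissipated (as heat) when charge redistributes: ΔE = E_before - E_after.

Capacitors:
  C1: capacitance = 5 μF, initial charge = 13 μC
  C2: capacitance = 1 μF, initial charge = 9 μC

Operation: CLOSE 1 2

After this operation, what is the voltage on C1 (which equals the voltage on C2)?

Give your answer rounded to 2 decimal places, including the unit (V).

Answer: 3.67 V

Derivation:
Initial: C1(5μF, Q=13μC, V=2.60V), C2(1μF, Q=9μC, V=9.00V)
Op 1: CLOSE 1-2: Q_total=22.00, C_total=6.00, V=3.67; Q1=18.33, Q2=3.67; dissipated=17.067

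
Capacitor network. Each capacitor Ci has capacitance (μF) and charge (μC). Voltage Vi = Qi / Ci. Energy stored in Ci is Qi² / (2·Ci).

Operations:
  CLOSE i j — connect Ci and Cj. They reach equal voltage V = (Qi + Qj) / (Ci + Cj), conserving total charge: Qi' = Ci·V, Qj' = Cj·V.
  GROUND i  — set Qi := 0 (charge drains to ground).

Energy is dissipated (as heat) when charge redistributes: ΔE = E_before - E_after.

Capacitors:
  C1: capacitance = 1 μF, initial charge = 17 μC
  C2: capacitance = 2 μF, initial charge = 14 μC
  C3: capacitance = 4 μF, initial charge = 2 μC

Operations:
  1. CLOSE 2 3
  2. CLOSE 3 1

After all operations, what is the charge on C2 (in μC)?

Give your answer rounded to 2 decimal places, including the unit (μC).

Answer: 5.33 μC

Derivation:
Initial: C1(1μF, Q=17μC, V=17.00V), C2(2μF, Q=14μC, V=7.00V), C3(4μF, Q=2μC, V=0.50V)
Op 1: CLOSE 2-3: Q_total=16.00, C_total=6.00, V=2.67; Q2=5.33, Q3=10.67; dissipated=28.167
Op 2: CLOSE 3-1: Q_total=27.67, C_total=5.00, V=5.53; Q3=22.13, Q1=5.53; dissipated=82.178
Final charges: Q1=5.53, Q2=5.33, Q3=22.13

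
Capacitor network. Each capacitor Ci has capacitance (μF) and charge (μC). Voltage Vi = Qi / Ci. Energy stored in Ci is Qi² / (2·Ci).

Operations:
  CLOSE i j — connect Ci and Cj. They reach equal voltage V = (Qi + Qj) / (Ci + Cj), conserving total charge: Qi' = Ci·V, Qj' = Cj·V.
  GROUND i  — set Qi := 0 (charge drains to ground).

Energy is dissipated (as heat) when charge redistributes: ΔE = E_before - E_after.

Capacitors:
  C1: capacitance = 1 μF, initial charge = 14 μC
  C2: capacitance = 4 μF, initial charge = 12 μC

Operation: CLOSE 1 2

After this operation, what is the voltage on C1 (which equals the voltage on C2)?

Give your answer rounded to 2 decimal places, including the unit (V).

Initial: C1(1μF, Q=14μC, V=14.00V), C2(4μF, Q=12μC, V=3.00V)
Op 1: CLOSE 1-2: Q_total=26.00, C_total=5.00, V=5.20; Q1=5.20, Q2=20.80; dissipated=48.400

Answer: 5.20 V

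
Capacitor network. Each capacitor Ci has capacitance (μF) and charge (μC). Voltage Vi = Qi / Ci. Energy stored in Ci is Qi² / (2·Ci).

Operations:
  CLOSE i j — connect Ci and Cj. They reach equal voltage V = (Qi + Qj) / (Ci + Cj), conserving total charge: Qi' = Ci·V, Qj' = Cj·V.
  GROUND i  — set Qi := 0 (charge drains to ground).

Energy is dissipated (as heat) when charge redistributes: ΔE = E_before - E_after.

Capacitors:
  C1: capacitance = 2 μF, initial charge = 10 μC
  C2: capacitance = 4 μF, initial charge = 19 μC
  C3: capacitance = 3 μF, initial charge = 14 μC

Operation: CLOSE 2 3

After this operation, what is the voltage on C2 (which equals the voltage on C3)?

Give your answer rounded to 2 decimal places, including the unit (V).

Answer: 4.71 V

Derivation:
Initial: C1(2μF, Q=10μC, V=5.00V), C2(4μF, Q=19μC, V=4.75V), C3(3μF, Q=14μC, V=4.67V)
Op 1: CLOSE 2-3: Q_total=33.00, C_total=7.00, V=4.71; Q2=18.86, Q3=14.14; dissipated=0.006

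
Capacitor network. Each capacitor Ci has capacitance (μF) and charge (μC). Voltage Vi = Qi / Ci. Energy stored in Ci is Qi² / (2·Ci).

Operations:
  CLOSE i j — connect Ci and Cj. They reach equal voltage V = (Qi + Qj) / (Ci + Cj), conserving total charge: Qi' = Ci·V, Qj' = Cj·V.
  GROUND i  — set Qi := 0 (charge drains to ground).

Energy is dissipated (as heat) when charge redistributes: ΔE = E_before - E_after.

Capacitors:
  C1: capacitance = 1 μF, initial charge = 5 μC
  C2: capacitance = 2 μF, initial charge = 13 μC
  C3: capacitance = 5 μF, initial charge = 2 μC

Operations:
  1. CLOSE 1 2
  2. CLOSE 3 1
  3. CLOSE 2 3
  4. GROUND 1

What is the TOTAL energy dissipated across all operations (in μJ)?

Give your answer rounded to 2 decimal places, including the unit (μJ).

Initial: C1(1μF, Q=5μC, V=5.00V), C2(2μF, Q=13μC, V=6.50V), C3(5μF, Q=2μC, V=0.40V)
Op 1: CLOSE 1-2: Q_total=18.00, C_total=3.00, V=6.00; Q1=6.00, Q2=12.00; dissipated=0.750
Op 2: CLOSE 3-1: Q_total=8.00, C_total=6.00, V=1.33; Q3=6.67, Q1=1.33; dissipated=13.067
Op 3: CLOSE 2-3: Q_total=18.67, C_total=7.00, V=2.67; Q2=5.33, Q3=13.33; dissipated=15.556
Op 4: GROUND 1: Q1=0; energy lost=0.889
Total dissipated: 30.261 μJ

Answer: 30.26 μJ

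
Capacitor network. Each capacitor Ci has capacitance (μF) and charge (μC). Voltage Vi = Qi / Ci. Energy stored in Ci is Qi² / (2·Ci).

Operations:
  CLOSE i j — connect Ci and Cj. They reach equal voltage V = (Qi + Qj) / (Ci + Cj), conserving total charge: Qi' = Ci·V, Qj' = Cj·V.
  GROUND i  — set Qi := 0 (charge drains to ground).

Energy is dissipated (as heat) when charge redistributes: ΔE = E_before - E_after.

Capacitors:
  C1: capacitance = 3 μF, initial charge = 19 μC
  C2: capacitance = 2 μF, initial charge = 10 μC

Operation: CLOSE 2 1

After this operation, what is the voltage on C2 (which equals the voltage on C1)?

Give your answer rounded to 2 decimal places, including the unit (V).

Answer: 5.80 V

Derivation:
Initial: C1(3μF, Q=19μC, V=6.33V), C2(2μF, Q=10μC, V=5.00V)
Op 1: CLOSE 2-1: Q_total=29.00, C_total=5.00, V=5.80; Q2=11.60, Q1=17.40; dissipated=1.067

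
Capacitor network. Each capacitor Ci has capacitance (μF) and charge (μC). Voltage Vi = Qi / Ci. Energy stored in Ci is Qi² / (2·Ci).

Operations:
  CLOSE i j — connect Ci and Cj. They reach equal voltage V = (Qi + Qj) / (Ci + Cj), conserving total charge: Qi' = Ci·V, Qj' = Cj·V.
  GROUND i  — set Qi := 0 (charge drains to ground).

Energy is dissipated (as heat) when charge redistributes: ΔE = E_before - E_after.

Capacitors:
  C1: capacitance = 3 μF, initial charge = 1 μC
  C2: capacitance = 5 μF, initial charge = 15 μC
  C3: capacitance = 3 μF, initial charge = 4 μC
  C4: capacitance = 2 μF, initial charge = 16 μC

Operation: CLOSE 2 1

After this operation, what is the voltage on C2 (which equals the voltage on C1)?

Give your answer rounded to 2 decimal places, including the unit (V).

Answer: 2.00 V

Derivation:
Initial: C1(3μF, Q=1μC, V=0.33V), C2(5μF, Q=15μC, V=3.00V), C3(3μF, Q=4μC, V=1.33V), C4(2μF, Q=16μC, V=8.00V)
Op 1: CLOSE 2-1: Q_total=16.00, C_total=8.00, V=2.00; Q2=10.00, Q1=6.00; dissipated=6.667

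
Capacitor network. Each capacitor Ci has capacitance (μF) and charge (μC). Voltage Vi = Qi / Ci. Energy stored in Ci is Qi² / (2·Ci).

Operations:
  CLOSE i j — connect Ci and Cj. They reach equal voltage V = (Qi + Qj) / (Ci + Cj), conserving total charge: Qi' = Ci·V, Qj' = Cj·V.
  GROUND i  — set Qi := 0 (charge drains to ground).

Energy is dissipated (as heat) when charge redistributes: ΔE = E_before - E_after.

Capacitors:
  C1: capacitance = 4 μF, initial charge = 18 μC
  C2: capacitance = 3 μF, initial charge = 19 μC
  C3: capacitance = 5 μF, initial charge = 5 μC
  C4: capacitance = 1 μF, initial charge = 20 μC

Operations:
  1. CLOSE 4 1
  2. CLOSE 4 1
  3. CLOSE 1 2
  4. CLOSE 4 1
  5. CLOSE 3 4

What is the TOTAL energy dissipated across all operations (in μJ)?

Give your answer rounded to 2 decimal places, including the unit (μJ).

Initial: C1(4μF, Q=18μC, V=4.50V), C2(3μF, Q=19μC, V=6.33V), C3(5μF, Q=5μC, V=1.00V), C4(1μF, Q=20μC, V=20.00V)
Op 1: CLOSE 4-1: Q_total=38.00, C_total=5.00, V=7.60; Q4=7.60, Q1=30.40; dissipated=96.100
Op 2: CLOSE 4-1: Q_total=38.00, C_total=5.00, V=7.60; Q4=7.60, Q1=30.40; dissipated=0.000
Op 3: CLOSE 1-2: Q_total=49.40, C_total=7.00, V=7.06; Q1=28.23, Q2=21.17; dissipated=1.375
Op 4: CLOSE 4-1: Q_total=35.83, C_total=5.00, V=7.17; Q4=7.17, Q1=28.66; dissipated=0.118
Op 5: CLOSE 3-4: Q_total=12.17, C_total=6.00, V=2.03; Q3=10.14, Q4=2.03; dissipated=15.840
Total dissipated: 113.433 μJ

Answer: 113.43 μJ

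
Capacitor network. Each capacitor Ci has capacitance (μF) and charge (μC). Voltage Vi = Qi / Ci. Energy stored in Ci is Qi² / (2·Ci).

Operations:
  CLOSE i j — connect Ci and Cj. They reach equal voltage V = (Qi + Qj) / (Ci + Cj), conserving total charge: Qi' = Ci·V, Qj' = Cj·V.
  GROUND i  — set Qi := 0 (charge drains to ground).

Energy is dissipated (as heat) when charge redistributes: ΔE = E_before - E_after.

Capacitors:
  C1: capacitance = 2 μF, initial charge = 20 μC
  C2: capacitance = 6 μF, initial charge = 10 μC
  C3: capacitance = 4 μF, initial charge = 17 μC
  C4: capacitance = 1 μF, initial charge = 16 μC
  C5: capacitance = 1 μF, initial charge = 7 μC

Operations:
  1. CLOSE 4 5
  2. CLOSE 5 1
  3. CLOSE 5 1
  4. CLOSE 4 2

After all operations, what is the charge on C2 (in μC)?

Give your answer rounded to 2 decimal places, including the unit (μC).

Initial: C1(2μF, Q=20μC, V=10.00V), C2(6μF, Q=10μC, V=1.67V), C3(4μF, Q=17μC, V=4.25V), C4(1μF, Q=16μC, V=16.00V), C5(1μF, Q=7μC, V=7.00V)
Op 1: CLOSE 4-5: Q_total=23.00, C_total=2.00, V=11.50; Q4=11.50, Q5=11.50; dissipated=20.250
Op 2: CLOSE 5-1: Q_total=31.50, C_total=3.00, V=10.50; Q5=10.50, Q1=21.00; dissipated=0.750
Op 3: CLOSE 5-1: Q_total=31.50, C_total=3.00, V=10.50; Q5=10.50, Q1=21.00; dissipated=0.000
Op 4: CLOSE 4-2: Q_total=21.50, C_total=7.00, V=3.07; Q4=3.07, Q2=18.43; dissipated=41.440
Final charges: Q1=21.00, Q2=18.43, Q3=17.00, Q4=3.07, Q5=10.50

Answer: 18.43 μC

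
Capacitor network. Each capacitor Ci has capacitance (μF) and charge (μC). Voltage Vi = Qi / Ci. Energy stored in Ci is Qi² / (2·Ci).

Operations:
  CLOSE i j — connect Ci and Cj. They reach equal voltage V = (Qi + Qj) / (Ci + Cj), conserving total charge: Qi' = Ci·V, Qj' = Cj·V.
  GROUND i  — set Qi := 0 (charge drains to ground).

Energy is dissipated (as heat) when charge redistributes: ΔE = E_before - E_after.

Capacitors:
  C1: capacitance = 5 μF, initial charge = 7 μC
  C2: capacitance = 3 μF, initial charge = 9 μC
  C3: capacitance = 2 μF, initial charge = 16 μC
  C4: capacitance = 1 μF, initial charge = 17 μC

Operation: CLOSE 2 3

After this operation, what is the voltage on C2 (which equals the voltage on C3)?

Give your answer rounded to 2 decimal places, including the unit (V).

Answer: 5.00 V

Derivation:
Initial: C1(5μF, Q=7μC, V=1.40V), C2(3μF, Q=9μC, V=3.00V), C3(2μF, Q=16μC, V=8.00V), C4(1μF, Q=17μC, V=17.00V)
Op 1: CLOSE 2-3: Q_total=25.00, C_total=5.00, V=5.00; Q2=15.00, Q3=10.00; dissipated=15.000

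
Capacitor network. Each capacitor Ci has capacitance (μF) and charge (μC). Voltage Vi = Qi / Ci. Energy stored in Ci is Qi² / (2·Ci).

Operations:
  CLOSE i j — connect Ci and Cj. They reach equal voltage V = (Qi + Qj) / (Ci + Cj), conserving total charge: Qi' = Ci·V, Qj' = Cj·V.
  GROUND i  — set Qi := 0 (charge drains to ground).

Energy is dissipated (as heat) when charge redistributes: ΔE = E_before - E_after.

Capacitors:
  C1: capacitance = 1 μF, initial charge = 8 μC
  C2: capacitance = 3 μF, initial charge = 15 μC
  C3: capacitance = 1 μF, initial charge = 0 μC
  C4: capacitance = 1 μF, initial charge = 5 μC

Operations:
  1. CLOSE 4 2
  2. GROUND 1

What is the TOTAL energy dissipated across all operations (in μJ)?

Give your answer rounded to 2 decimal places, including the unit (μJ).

Answer: 32.00 μJ

Derivation:
Initial: C1(1μF, Q=8μC, V=8.00V), C2(3μF, Q=15μC, V=5.00V), C3(1μF, Q=0μC, V=0.00V), C4(1μF, Q=5μC, V=5.00V)
Op 1: CLOSE 4-2: Q_total=20.00, C_total=4.00, V=5.00; Q4=5.00, Q2=15.00; dissipated=0.000
Op 2: GROUND 1: Q1=0; energy lost=32.000
Total dissipated: 32.000 μJ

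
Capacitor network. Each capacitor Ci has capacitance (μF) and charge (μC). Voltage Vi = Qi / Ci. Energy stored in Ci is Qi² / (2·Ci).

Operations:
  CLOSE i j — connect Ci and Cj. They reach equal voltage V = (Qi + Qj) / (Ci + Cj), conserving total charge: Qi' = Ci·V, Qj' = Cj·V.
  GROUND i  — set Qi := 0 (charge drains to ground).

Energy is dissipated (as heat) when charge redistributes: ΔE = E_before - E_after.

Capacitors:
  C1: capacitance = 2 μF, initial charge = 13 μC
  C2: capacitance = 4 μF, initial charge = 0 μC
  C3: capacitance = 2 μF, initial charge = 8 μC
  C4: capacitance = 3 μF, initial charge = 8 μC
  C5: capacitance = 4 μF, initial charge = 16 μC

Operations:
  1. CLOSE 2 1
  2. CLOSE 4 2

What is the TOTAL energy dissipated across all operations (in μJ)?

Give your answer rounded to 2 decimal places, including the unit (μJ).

Initial: C1(2μF, Q=13μC, V=6.50V), C2(4μF, Q=0μC, V=0.00V), C3(2μF, Q=8μC, V=4.00V), C4(3μF, Q=8μC, V=2.67V), C5(4μF, Q=16μC, V=4.00V)
Op 1: CLOSE 2-1: Q_total=13.00, C_total=6.00, V=2.17; Q2=8.67, Q1=4.33; dissipated=28.167
Op 2: CLOSE 4-2: Q_total=16.67, C_total=7.00, V=2.38; Q4=7.14, Q2=9.52; dissipated=0.214
Total dissipated: 28.381 μJ

Answer: 28.38 μJ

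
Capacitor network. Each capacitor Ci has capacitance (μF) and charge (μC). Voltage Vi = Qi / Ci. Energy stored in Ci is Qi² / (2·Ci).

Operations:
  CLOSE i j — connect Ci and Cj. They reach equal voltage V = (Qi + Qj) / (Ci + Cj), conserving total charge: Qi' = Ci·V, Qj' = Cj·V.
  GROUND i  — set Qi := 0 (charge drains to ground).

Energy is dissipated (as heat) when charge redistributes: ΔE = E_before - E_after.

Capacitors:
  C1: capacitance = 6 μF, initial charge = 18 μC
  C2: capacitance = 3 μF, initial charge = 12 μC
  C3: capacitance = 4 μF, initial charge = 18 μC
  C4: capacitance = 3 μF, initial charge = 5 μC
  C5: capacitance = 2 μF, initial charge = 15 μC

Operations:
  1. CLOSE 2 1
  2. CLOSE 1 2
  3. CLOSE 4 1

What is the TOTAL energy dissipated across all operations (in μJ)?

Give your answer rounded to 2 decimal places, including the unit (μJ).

Answer: 3.78 μJ

Derivation:
Initial: C1(6μF, Q=18μC, V=3.00V), C2(3μF, Q=12μC, V=4.00V), C3(4μF, Q=18μC, V=4.50V), C4(3μF, Q=5μC, V=1.67V), C5(2μF, Q=15μC, V=7.50V)
Op 1: CLOSE 2-1: Q_total=30.00, C_total=9.00, V=3.33; Q2=10.00, Q1=20.00; dissipated=1.000
Op 2: CLOSE 1-2: Q_total=30.00, C_total=9.00, V=3.33; Q1=20.00, Q2=10.00; dissipated=0.000
Op 3: CLOSE 4-1: Q_total=25.00, C_total=9.00, V=2.78; Q4=8.33, Q1=16.67; dissipated=2.778
Total dissipated: 3.778 μJ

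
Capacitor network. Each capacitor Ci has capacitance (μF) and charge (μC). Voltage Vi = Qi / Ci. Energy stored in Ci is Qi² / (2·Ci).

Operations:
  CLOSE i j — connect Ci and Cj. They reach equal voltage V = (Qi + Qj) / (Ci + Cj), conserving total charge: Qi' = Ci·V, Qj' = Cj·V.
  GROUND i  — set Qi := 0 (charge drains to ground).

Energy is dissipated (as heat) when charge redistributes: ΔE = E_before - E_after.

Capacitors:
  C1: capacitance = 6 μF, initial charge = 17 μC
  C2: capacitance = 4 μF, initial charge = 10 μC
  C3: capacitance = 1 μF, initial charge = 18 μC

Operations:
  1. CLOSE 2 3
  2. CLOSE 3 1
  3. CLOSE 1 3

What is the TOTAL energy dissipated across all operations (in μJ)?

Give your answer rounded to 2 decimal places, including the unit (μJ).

Answer: 99.38 μJ

Derivation:
Initial: C1(6μF, Q=17μC, V=2.83V), C2(4μF, Q=10μC, V=2.50V), C3(1μF, Q=18μC, V=18.00V)
Op 1: CLOSE 2-3: Q_total=28.00, C_total=5.00, V=5.60; Q2=22.40, Q3=5.60; dissipated=96.100
Op 2: CLOSE 3-1: Q_total=22.60, C_total=7.00, V=3.23; Q3=3.23, Q1=19.37; dissipated=3.280
Op 3: CLOSE 1-3: Q_total=22.60, C_total=7.00, V=3.23; Q1=19.37, Q3=3.23; dissipated=0.000
Total dissipated: 99.380 μJ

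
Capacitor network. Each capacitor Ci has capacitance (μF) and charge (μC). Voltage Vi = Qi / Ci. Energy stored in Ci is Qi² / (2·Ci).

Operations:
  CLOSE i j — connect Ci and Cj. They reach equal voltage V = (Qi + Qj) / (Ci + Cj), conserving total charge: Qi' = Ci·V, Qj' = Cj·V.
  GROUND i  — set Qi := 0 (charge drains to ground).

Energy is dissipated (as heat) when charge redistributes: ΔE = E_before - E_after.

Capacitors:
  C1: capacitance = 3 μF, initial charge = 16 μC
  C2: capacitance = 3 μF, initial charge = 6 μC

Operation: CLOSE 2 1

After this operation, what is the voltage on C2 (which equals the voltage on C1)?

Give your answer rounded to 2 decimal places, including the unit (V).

Initial: C1(3μF, Q=16μC, V=5.33V), C2(3μF, Q=6μC, V=2.00V)
Op 1: CLOSE 2-1: Q_total=22.00, C_total=6.00, V=3.67; Q2=11.00, Q1=11.00; dissipated=8.333

Answer: 3.67 V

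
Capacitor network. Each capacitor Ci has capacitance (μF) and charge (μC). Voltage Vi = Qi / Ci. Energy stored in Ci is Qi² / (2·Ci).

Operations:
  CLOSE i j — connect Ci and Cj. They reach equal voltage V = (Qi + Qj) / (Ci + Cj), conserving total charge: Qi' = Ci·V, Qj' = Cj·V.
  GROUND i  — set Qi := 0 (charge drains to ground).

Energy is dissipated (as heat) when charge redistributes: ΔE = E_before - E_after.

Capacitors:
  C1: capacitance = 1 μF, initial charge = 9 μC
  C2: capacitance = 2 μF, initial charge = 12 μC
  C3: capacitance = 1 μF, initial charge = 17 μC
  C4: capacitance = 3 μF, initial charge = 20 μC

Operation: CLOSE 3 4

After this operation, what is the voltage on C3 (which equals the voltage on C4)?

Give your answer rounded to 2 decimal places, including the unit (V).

Answer: 9.25 V

Derivation:
Initial: C1(1μF, Q=9μC, V=9.00V), C2(2μF, Q=12μC, V=6.00V), C3(1μF, Q=17μC, V=17.00V), C4(3μF, Q=20μC, V=6.67V)
Op 1: CLOSE 3-4: Q_total=37.00, C_total=4.00, V=9.25; Q3=9.25, Q4=27.75; dissipated=40.042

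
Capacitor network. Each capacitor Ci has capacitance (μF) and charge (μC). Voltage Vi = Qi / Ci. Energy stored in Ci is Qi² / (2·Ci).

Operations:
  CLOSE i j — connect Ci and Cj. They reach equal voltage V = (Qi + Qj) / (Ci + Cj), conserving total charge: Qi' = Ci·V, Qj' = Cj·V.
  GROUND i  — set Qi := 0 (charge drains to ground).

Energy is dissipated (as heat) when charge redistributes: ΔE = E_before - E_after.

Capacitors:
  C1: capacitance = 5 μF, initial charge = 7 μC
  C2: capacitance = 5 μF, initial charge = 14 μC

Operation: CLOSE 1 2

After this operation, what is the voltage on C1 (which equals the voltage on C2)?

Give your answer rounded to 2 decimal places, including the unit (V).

Answer: 2.10 V

Derivation:
Initial: C1(5μF, Q=7μC, V=1.40V), C2(5μF, Q=14μC, V=2.80V)
Op 1: CLOSE 1-2: Q_total=21.00, C_total=10.00, V=2.10; Q1=10.50, Q2=10.50; dissipated=2.450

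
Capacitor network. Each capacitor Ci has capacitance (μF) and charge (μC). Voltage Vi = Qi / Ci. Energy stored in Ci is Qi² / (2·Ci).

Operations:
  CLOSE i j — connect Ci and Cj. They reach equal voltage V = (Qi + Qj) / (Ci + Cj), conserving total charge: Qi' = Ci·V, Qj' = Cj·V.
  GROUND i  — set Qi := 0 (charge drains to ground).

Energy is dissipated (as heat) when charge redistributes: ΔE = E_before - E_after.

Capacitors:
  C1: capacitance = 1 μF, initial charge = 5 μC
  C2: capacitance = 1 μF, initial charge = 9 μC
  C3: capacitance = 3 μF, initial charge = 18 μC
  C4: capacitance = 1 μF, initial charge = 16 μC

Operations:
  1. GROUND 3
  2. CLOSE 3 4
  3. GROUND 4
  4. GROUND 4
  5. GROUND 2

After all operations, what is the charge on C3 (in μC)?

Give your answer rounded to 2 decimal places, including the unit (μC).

Initial: C1(1μF, Q=5μC, V=5.00V), C2(1μF, Q=9μC, V=9.00V), C3(3μF, Q=18μC, V=6.00V), C4(1μF, Q=16μC, V=16.00V)
Op 1: GROUND 3: Q3=0; energy lost=54.000
Op 2: CLOSE 3-4: Q_total=16.00, C_total=4.00, V=4.00; Q3=12.00, Q4=4.00; dissipated=96.000
Op 3: GROUND 4: Q4=0; energy lost=8.000
Op 4: GROUND 4: Q4=0; energy lost=0.000
Op 5: GROUND 2: Q2=0; energy lost=40.500
Final charges: Q1=5.00, Q2=0.00, Q3=12.00, Q4=0.00

Answer: 12.00 μC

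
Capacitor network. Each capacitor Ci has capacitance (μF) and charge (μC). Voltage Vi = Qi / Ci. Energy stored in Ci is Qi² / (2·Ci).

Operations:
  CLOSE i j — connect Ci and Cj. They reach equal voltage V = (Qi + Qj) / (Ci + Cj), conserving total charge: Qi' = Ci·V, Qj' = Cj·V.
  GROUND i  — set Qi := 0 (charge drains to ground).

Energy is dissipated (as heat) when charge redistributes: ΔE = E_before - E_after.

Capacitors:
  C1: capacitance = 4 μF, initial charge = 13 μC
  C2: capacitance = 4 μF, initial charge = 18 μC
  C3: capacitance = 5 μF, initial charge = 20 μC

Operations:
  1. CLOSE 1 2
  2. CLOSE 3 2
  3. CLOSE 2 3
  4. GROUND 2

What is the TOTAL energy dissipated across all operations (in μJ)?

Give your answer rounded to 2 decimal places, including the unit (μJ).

Answer: 32.70 μJ

Derivation:
Initial: C1(4μF, Q=13μC, V=3.25V), C2(4μF, Q=18μC, V=4.50V), C3(5μF, Q=20μC, V=4.00V)
Op 1: CLOSE 1-2: Q_total=31.00, C_total=8.00, V=3.88; Q1=15.50, Q2=15.50; dissipated=1.562
Op 2: CLOSE 3-2: Q_total=35.50, C_total=9.00, V=3.94; Q3=19.72, Q2=15.78; dissipated=0.017
Op 3: CLOSE 2-3: Q_total=35.50, C_total=9.00, V=3.94; Q2=15.78, Q3=19.72; dissipated=0.000
Op 4: GROUND 2: Q2=0; energy lost=31.117
Total dissipated: 32.697 μJ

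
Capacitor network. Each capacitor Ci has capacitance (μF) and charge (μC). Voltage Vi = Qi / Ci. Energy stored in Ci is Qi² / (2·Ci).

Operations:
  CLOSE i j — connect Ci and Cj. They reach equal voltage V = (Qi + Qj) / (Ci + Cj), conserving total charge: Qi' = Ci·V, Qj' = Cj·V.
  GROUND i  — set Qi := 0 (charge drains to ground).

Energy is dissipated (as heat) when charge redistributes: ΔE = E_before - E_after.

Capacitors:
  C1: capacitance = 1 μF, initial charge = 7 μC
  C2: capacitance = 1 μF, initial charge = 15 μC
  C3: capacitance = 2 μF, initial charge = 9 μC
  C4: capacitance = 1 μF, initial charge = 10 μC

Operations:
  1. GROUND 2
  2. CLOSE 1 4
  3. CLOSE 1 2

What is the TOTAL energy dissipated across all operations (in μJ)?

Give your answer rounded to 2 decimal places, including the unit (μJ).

Answer: 132.81 μJ

Derivation:
Initial: C1(1μF, Q=7μC, V=7.00V), C2(1μF, Q=15μC, V=15.00V), C3(2μF, Q=9μC, V=4.50V), C4(1μF, Q=10μC, V=10.00V)
Op 1: GROUND 2: Q2=0; energy lost=112.500
Op 2: CLOSE 1-4: Q_total=17.00, C_total=2.00, V=8.50; Q1=8.50, Q4=8.50; dissipated=2.250
Op 3: CLOSE 1-2: Q_total=8.50, C_total=2.00, V=4.25; Q1=4.25, Q2=4.25; dissipated=18.062
Total dissipated: 132.812 μJ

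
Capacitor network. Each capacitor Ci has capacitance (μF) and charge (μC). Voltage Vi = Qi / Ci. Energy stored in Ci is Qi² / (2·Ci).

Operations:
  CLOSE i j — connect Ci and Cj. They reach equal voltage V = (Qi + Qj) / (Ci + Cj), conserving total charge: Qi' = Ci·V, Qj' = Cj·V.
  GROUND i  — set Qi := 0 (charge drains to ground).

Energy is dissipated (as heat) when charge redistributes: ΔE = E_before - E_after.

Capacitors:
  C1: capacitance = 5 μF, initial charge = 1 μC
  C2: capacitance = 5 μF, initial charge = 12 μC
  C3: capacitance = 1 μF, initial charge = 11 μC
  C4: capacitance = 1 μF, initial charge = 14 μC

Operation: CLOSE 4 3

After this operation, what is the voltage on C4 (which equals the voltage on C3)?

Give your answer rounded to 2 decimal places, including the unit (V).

Answer: 12.50 V

Derivation:
Initial: C1(5μF, Q=1μC, V=0.20V), C2(5μF, Q=12μC, V=2.40V), C3(1μF, Q=11μC, V=11.00V), C4(1μF, Q=14μC, V=14.00V)
Op 1: CLOSE 4-3: Q_total=25.00, C_total=2.00, V=12.50; Q4=12.50, Q3=12.50; dissipated=2.250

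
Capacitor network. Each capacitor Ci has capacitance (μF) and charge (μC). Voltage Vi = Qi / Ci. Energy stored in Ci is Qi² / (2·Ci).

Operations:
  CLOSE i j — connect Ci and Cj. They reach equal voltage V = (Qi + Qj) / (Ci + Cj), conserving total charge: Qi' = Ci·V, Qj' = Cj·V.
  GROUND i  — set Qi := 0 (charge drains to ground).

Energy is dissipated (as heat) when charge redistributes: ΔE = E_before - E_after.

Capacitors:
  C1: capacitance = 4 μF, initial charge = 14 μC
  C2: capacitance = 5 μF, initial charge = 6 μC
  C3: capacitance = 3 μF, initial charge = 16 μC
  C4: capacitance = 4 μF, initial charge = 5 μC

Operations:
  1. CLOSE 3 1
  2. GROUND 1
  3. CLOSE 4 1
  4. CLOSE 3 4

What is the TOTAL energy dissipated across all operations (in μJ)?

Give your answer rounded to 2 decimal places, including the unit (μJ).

Answer: 52.66 μJ

Derivation:
Initial: C1(4μF, Q=14μC, V=3.50V), C2(5μF, Q=6μC, V=1.20V), C3(3μF, Q=16μC, V=5.33V), C4(4μF, Q=5μC, V=1.25V)
Op 1: CLOSE 3-1: Q_total=30.00, C_total=7.00, V=4.29; Q3=12.86, Q1=17.14; dissipated=2.881
Op 2: GROUND 1: Q1=0; energy lost=36.735
Op 3: CLOSE 4-1: Q_total=5.00, C_total=8.00, V=0.62; Q4=2.50, Q1=2.50; dissipated=1.562
Op 4: CLOSE 3-4: Q_total=15.36, C_total=7.00, V=2.19; Q3=6.58, Q4=8.78; dissipated=11.486
Total dissipated: 52.665 μJ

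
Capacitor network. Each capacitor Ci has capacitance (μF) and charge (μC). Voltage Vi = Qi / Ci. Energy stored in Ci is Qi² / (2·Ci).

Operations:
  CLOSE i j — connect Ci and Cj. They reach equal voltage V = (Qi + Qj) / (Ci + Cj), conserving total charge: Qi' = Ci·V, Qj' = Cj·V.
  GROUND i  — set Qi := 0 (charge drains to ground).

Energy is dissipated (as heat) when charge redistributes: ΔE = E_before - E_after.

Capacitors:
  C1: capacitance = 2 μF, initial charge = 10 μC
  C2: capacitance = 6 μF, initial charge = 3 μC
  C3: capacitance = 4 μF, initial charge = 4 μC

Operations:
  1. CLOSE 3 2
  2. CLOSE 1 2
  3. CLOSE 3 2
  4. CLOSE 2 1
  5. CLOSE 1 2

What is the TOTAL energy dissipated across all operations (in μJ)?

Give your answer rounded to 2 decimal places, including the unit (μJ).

Initial: C1(2μF, Q=10μC, V=5.00V), C2(6μF, Q=3μC, V=0.50V), C3(4μF, Q=4μC, V=1.00V)
Op 1: CLOSE 3-2: Q_total=7.00, C_total=10.00, V=0.70; Q3=2.80, Q2=4.20; dissipated=0.300
Op 2: CLOSE 1-2: Q_total=14.20, C_total=8.00, V=1.77; Q1=3.55, Q2=10.65; dissipated=13.867
Op 3: CLOSE 3-2: Q_total=13.45, C_total=10.00, V=1.34; Q3=5.38, Q2=8.07; dissipated=1.387
Op 4: CLOSE 2-1: Q_total=11.62, C_total=8.00, V=1.45; Q2=8.71, Q1=2.90; dissipated=0.139
Op 5: CLOSE 1-2: Q_total=11.62, C_total=8.00, V=1.45; Q1=2.90, Q2=8.71; dissipated=0.000
Total dissipated: 15.693 μJ

Answer: 15.69 μJ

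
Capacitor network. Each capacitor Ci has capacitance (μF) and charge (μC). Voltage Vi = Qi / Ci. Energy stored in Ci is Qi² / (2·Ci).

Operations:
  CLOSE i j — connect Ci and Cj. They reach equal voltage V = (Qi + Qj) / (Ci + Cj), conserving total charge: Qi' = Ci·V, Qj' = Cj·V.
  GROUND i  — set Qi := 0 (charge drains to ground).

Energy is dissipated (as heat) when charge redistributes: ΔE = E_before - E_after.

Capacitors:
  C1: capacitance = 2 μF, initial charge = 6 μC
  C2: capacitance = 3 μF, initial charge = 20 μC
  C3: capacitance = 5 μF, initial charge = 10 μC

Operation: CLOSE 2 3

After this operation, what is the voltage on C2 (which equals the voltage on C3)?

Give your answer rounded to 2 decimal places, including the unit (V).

Initial: C1(2μF, Q=6μC, V=3.00V), C2(3μF, Q=20μC, V=6.67V), C3(5μF, Q=10μC, V=2.00V)
Op 1: CLOSE 2-3: Q_total=30.00, C_total=8.00, V=3.75; Q2=11.25, Q3=18.75; dissipated=20.417

Answer: 3.75 V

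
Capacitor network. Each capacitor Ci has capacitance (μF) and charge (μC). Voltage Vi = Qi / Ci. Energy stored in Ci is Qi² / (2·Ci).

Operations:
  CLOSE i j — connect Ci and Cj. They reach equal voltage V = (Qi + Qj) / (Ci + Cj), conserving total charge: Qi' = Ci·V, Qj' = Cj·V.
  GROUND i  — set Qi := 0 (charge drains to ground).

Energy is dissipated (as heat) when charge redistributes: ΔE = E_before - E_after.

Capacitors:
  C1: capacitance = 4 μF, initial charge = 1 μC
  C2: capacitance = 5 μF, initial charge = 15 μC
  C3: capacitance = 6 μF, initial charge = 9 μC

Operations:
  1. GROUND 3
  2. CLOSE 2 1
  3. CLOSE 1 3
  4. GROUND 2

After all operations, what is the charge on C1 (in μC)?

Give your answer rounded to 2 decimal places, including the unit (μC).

Answer: 2.84 μC

Derivation:
Initial: C1(4μF, Q=1μC, V=0.25V), C2(5μF, Q=15μC, V=3.00V), C3(6μF, Q=9μC, V=1.50V)
Op 1: GROUND 3: Q3=0; energy lost=6.750
Op 2: CLOSE 2-1: Q_total=16.00, C_total=9.00, V=1.78; Q2=8.89, Q1=7.11; dissipated=8.403
Op 3: CLOSE 1-3: Q_total=7.11, C_total=10.00, V=0.71; Q1=2.84, Q3=4.27; dissipated=3.793
Op 4: GROUND 2: Q2=0; energy lost=7.901
Final charges: Q1=2.84, Q2=0.00, Q3=4.27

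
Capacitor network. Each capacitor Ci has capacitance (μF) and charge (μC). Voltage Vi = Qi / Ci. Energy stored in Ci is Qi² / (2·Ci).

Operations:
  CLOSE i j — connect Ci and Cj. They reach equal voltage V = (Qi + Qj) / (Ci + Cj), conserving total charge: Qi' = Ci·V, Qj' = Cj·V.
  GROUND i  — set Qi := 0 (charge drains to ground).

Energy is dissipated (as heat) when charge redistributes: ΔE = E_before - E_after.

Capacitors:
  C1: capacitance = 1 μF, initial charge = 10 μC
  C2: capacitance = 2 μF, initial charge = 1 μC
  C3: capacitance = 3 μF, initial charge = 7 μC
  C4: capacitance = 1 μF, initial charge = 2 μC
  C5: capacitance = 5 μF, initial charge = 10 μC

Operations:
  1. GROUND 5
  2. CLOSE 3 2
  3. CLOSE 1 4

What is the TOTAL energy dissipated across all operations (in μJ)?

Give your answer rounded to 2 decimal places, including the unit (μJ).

Initial: C1(1μF, Q=10μC, V=10.00V), C2(2μF, Q=1μC, V=0.50V), C3(3μF, Q=7μC, V=2.33V), C4(1μF, Q=2μC, V=2.00V), C5(5μF, Q=10μC, V=2.00V)
Op 1: GROUND 5: Q5=0; energy lost=10.000
Op 2: CLOSE 3-2: Q_total=8.00, C_total=5.00, V=1.60; Q3=4.80, Q2=3.20; dissipated=2.017
Op 3: CLOSE 1-4: Q_total=12.00, C_total=2.00, V=6.00; Q1=6.00, Q4=6.00; dissipated=16.000
Total dissipated: 28.017 μJ

Answer: 28.02 μJ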